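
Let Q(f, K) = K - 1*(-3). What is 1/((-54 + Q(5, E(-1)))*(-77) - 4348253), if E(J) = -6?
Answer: -1/4343864 ≈ -2.3021e-7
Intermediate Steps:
Q(f, K) = 3 + K (Q(f, K) = K + 3 = 3 + K)
1/((-54 + Q(5, E(-1)))*(-77) - 4348253) = 1/((-54 + (3 - 6))*(-77) - 4348253) = 1/((-54 - 3)*(-77) - 4348253) = 1/(-57*(-77) - 4348253) = 1/(4389 - 4348253) = 1/(-4343864) = -1/4343864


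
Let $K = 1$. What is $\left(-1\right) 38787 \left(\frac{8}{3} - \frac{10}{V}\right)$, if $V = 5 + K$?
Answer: $-38787$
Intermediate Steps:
$V = 6$ ($V = 5 + 1 = 6$)
$\left(-1\right) 38787 \left(\frac{8}{3} - \frac{10}{V}\right) = \left(-1\right) 38787 \left(\frac{8}{3} - \frac{10}{6}\right) = - 38787 \left(8 \cdot \frac{1}{3} - \frac{5}{3}\right) = - 38787 \left(\frac{8}{3} - \frac{5}{3}\right) = \left(-38787\right) 1 = -38787$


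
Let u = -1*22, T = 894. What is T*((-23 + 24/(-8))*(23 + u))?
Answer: -23244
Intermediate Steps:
u = -22
T*((-23 + 24/(-8))*(23 + u)) = 894*((-23 + 24/(-8))*(23 - 22)) = 894*((-23 + 24*(-⅛))*1) = 894*((-23 - 3)*1) = 894*(-26*1) = 894*(-26) = -23244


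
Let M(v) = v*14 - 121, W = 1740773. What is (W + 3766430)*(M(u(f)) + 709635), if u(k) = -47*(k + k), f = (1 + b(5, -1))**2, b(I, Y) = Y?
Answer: 3907437629342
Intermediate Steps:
f = 0 (f = (1 - 1)**2 = 0**2 = 0)
u(k) = -94*k
M(v) = -121 + 14*v (M(v) = 14*v - 121 = -121 + 14*v)
(W + 3766430)*(M(u(f)) + 709635) = (1740773 + 3766430)*((-121 + 14*(-94*0)) + 709635) = 5507203*((-121 + 14*0) + 709635) = 5507203*((-121 + 0) + 709635) = 5507203*(-121 + 709635) = 5507203*709514 = 3907437629342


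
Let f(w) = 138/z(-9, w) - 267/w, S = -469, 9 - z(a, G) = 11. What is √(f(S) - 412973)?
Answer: I*√90853006139/469 ≈ 642.68*I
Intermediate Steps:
z(a, G) = -2 (z(a, G) = 9 - 1*11 = 9 - 11 = -2)
f(w) = -69 - 267/w (f(w) = 138/(-2) - 267/w = 138*(-½) - 267/w = -69 - 267/w)
√(f(S) - 412973) = √((-69 - 267/(-469)) - 412973) = √((-69 - 267*(-1/469)) - 412973) = √((-69 + 267/469) - 412973) = √(-32094/469 - 412973) = √(-193716431/469) = I*√90853006139/469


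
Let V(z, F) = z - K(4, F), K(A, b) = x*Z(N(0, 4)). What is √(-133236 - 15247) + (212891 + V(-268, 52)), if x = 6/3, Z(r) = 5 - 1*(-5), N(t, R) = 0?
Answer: 212603 + I*√148483 ≈ 2.126e+5 + 385.33*I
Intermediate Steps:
Z(r) = 10 (Z(r) = 5 + 5 = 10)
x = 2 (x = 6*(⅓) = 2)
K(A, b) = 20 (K(A, b) = 2*10 = 20)
V(z, F) = -20 + z (V(z, F) = z - 1*20 = z - 20 = -20 + z)
√(-133236 - 15247) + (212891 + V(-268, 52)) = √(-133236 - 15247) + (212891 + (-20 - 268)) = √(-148483) + (212891 - 288) = I*√148483 + 212603 = 212603 + I*√148483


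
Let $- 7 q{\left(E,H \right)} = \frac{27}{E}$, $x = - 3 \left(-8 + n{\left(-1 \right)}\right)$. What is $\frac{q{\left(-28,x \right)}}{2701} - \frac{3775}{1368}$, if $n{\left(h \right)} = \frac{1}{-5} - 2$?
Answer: $- \frac{499608241}{181053432} \approx -2.7595$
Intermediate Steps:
$n{\left(h \right)} = - \frac{11}{5}$ ($n{\left(h \right)} = - \frac{1}{5} - 2 = - \frac{11}{5}$)
$x = \frac{153}{5}$ ($x = - 3 \left(-8 - \frac{11}{5}\right) = \left(-3\right) \left(- \frac{51}{5}\right) = \frac{153}{5} \approx 30.6$)
$q{\left(E,H \right)} = - \frac{27}{7 E}$ ($q{\left(E,H \right)} = - \frac{27 \frac{1}{E}}{7} = - \frac{27}{7 E}$)
$\frac{q{\left(-28,x \right)}}{2701} - \frac{3775}{1368} = \frac{\left(- \frac{27}{7}\right) \frac{1}{-28}}{2701} - \frac{3775}{1368} = \left(- \frac{27}{7}\right) \left(- \frac{1}{28}\right) \frac{1}{2701} - \frac{3775}{1368} = \frac{27}{196} \cdot \frac{1}{2701} - \frac{3775}{1368} = \frac{27}{529396} - \frac{3775}{1368} = - \frac{499608241}{181053432}$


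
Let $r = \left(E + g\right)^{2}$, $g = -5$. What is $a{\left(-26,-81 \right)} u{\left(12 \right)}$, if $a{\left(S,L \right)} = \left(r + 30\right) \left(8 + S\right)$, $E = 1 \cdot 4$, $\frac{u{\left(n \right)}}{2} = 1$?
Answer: $-1116$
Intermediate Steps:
$u{\left(n \right)} = 2$ ($u{\left(n \right)} = 2 \cdot 1 = 2$)
$E = 4$
$r = 1$ ($r = \left(4 - 5\right)^{2} = \left(-1\right)^{2} = 1$)
$a{\left(S,L \right)} = 248 + 31 S$ ($a{\left(S,L \right)} = \left(1 + 30\right) \left(8 + S\right) = 31 \left(8 + S\right) = 248 + 31 S$)
$a{\left(-26,-81 \right)} u{\left(12 \right)} = \left(248 + 31 \left(-26\right)\right) 2 = \left(248 - 806\right) 2 = \left(-558\right) 2 = -1116$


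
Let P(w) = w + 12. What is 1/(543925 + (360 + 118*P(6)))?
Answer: 1/546409 ≈ 1.8301e-6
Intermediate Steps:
P(w) = 12 + w
1/(543925 + (360 + 118*P(6))) = 1/(543925 + (360 + 118*(12 + 6))) = 1/(543925 + (360 + 118*18)) = 1/(543925 + (360 + 2124)) = 1/(543925 + 2484) = 1/546409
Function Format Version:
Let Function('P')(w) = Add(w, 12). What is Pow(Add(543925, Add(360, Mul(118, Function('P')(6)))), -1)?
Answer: Rational(1, 546409) ≈ 1.8301e-6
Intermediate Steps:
Function('P')(w) = Add(12, w)
Pow(Add(543925, Add(360, Mul(118, Function('P')(6)))), -1) = Pow(Add(543925, Add(360, Mul(118, Add(12, 6)))), -1) = Pow(Add(543925, Add(360, Mul(118, 18))), -1) = Pow(Add(543925, Add(360, 2124)), -1) = Pow(Add(543925, 2484), -1) = Pow(546409, -1) = Rational(1, 546409)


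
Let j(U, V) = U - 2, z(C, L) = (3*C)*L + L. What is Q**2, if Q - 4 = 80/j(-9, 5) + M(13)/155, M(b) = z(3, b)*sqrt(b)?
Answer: 2308804/116281 - 1872*sqrt(13)/341 ≈ 0.061860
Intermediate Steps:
z(C, L) = L + 3*C*L (z(C, L) = 3*C*L + L = L + 3*C*L)
M(b) = 10*b**(3/2) (M(b) = (b*(1 + 3*3))*sqrt(b) = (b*(1 + 9))*sqrt(b) = (b*10)*sqrt(b) = (10*b)*sqrt(b) = 10*b**(3/2))
j(U, V) = -2 + U
Q = -36/11 + 26*sqrt(13)/31 (Q = 4 + (80/(-2 - 9) + (10*13**(3/2))/155) = 4 + (80/(-11) + (10*(13*sqrt(13)))*(1/155)) = 4 + (80*(-1/11) + (130*sqrt(13))*(1/155)) = 4 + (-80/11 + 26*sqrt(13)/31) = -36/11 + 26*sqrt(13)/31 ≈ -0.24872)
Q**2 = (-36/11 + 26*sqrt(13)/31)**2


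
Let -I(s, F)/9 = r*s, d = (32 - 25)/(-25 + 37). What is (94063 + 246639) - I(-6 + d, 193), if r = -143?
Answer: 1390693/4 ≈ 3.4767e+5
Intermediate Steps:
d = 7/12 ≈ 0.58333
I(s, F) = 1287*s (I(s, F) = -(-1287)*s = 1287*s)
(94063 + 246639) - I(-6 + d, 193) = (94063 + 246639) - 1287*(-6 + 7/12) = 340702 - 1287*(-65)/12 = 340702 - 1*(-27885/4) = 340702 + 27885/4 = 1390693/4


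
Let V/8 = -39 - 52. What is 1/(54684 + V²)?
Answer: 1/584668 ≈ 1.7104e-6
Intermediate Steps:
V = -728 (V = 8*(-39 - 52) = 8*(-91) = -728)
1/(54684 + V²) = 1/(54684 + (-728)²) = 1/(54684 + 529984) = 1/584668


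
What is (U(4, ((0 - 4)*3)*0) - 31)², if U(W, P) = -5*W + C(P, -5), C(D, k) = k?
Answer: 3136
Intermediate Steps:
U(W, P) = -5 - 5*W (U(W, P) = -5*W - 5 = -5 - 5*W)
(U(4, ((0 - 4)*3)*0) - 31)² = ((-5 - 5*4) - 31)² = ((-5 - 20) - 31)² = (-25 - 31)² = (-56)² = 3136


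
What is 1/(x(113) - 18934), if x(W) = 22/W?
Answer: -113/2139520 ≈ -5.2816e-5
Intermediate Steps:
1/(x(113) - 18934) = 1/(22/113 - 18934) = 1/(-2139520/113) = -113/2139520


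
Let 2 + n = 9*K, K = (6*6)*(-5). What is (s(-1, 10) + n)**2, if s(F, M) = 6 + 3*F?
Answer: 2621161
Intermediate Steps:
K = -180 (K = 36*(-5) = -180)
n = -1622 (n = -2 + 9*(-180) = -2 - 1620 = -1622)
(s(-1, 10) + n)**2 = ((6 + 3*(-1)) - 1622)**2 = ((6 - 3) - 1622)**2 = (3 - 1622)**2 = (-1619)**2 = 2621161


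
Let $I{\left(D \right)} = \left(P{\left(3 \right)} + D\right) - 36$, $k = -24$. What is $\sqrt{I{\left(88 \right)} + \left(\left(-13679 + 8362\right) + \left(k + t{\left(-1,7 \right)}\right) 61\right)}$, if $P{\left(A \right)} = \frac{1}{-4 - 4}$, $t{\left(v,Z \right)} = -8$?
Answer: $\frac{i \sqrt{115474}}{4} \approx 84.954 i$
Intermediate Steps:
$P{\left(A \right)} = - \frac{1}{8}$ ($P{\left(A \right)} = \frac{1}{-8} = - \frac{1}{8}$)
$I{\left(D \right)} = - \frac{289}{8} + D$ ($I{\left(D \right)} = \left(- \frac{1}{8} + D\right) - 36 = - \frac{289}{8} + D$)
$\sqrt{I{\left(88 \right)} + \left(\left(-13679 + 8362\right) + \left(k + t{\left(-1,7 \right)}\right) 61\right)} = \sqrt{\left(- \frac{289}{8} + 88\right) + \left(\left(-13679 + 8362\right) + \left(-24 - 8\right) 61\right)} = \sqrt{\frac{415}{8} - 7269} = \sqrt{- \frac{57737}{8}} = \frac{i \sqrt{115474}}{4}$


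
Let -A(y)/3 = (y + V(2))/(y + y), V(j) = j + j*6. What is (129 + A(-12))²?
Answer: 267289/16 ≈ 16706.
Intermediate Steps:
V(j) = 7*j (V(j) = j + 6*j = 7*j)
A(y) = -3*(14 + y)/(2*y) (A(y) = -3*(y + 7*2)/(y + y) = -3*(y + 14)/(2*y) = -3*(14 + y)*1/(2*y) = -3*(14 + y)/(2*y))
(129 + A(-12))² = (129 + (-3/2 - 21/(-12)))² = (129 + (-3/2 - 21*(-1/12)))² = (129 + (-3/2 + 7/4))² = (129 + ¼)² = (517/4)² = 267289/16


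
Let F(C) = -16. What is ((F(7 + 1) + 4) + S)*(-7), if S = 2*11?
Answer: -70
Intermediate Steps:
S = 22
((F(7 + 1) + 4) + S)*(-7) = ((-16 + 4) + 22)*(-7) = (-12 + 22)*(-7) = 10*(-7) = -70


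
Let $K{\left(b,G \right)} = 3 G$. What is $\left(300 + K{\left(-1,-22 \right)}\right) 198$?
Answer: $46332$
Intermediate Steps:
$\left(300 + K{\left(-1,-22 \right)}\right) 198 = \left(300 + 3 \left(-22\right)\right) 198 = \left(300 - 66\right) 198 = 234 \cdot 198 = 46332$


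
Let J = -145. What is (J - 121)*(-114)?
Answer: 30324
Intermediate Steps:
(J - 121)*(-114) = (-145 - 121)*(-114) = -266*(-114) = 30324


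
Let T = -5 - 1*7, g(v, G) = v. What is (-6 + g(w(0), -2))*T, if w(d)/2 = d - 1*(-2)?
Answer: 24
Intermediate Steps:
w(d) = 4 + 2*d (w(d) = 2*(d - 1*(-2)) = 2*(d + 2) = 2*(2 + d) = 4 + 2*d)
T = -12 (T = -5 - 7 = -12)
(-6 + g(w(0), -2))*T = (-6 + (4 + 2*0))*(-12) = (-6 + (4 + 0))*(-12) = (-6 + 4)*(-12) = -2*(-12) = 24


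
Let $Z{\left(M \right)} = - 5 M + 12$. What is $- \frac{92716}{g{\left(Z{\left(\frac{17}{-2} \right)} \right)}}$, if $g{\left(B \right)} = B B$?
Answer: $- \frac{370864}{11881} \approx -31.215$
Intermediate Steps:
$Z{\left(M \right)} = 12 - 5 M$
$g{\left(B \right)} = B^{2}$
$- \frac{92716}{g{\left(Z{\left(\frac{17}{-2} \right)} \right)}} = - \frac{92716}{\left(12 - 5 \frac{17}{-2}\right)^{2}} = - \frac{92716}{\left(12 - 5 \cdot 17 \left(- \frac{1}{2}\right)\right)^{2}} = - \frac{92716}{\left(12 - - \frac{85}{2}\right)^{2}} = - \frac{92716}{\left(12 + \frac{85}{2}\right)^{2}} = - \frac{92716}{\left(\frac{109}{2}\right)^{2}} = - \frac{92716}{\frac{11881}{4}} = \left(-92716\right) \frac{4}{11881} = - \frac{370864}{11881}$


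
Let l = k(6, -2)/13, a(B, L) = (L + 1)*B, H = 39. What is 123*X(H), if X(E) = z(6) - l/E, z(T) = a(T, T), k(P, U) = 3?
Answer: 872931/169 ≈ 5165.3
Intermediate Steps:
a(B, L) = B*(1 + L) (a(B, L) = (1 + L)*B = B*(1 + L))
z(T) = T*(1 + T)
l = 3/13 ≈ 0.23077
X(E) = 42 - 3/(13*E) (X(E) = 6*(1 + 6) - 3/(13*E) = 6*7 - 3/(13*E) = 42 - 3/(13*E))
123*X(H) = 123*(42 - 3/13/39) = 123*(42 - 3/13*1/39) = 123*(42 - 1/169) = 123*(7097/169) = 872931/169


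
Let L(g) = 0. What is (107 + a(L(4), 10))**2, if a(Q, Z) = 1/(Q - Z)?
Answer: 1142761/100 ≈ 11428.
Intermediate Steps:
a(Q, Z) = 1/(Q - Z)
(107 + a(L(4), 10))**2 = (107 + 1/(0 - 1*10))**2 = (107 + 1/(0 - 10))**2 = (107 + 1/(-10))**2 = (107 - 1/10)**2 = (1069/10)**2 = 1142761/100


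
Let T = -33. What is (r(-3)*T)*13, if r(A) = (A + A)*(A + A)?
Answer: -15444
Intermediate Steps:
r(A) = 4*A² (r(A) = (2*A)*(2*A) = 4*A²)
(r(-3)*T)*13 = ((4*(-3)²)*(-33))*13 = ((4*9)*(-33))*13 = (36*(-33))*13 = -1188*13 = -15444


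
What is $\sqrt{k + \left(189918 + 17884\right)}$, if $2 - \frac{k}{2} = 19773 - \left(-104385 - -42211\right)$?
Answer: $2 \sqrt{10978} \approx 209.55$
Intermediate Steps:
$k = -163890$ ($k = 4 - 2 \left(19773 - \left(-104385 - -42211\right)\right) = 4 - 2 \left(19773 - \left(-104385 + 42211\right)\right) = 4 - 2 \left(19773 - -62174\right) = 4 - 2 \left(19773 + 62174\right) = 4 - 163894 = -163890$)
$\sqrt{k + \left(189918 + 17884\right)} = \sqrt{-163890 + \left(189918 + 17884\right)} = \sqrt{-163890 + 207802} = \sqrt{43912} = 2 \sqrt{10978}$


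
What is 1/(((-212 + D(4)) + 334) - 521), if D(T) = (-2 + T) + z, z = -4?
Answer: -1/401 ≈ -0.0024938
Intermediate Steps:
D(T) = -6 + T (D(T) = (-2 + T) - 4 = -6 + T)
1/(((-212 + D(4)) + 334) - 521) = 1/(((-212 + (-6 + 4)) + 334) - 521) = 1/(((-212 - 2) + 334) - 521) = 1/((-214 + 334) - 521) = 1/(120 - 521) = 1/(-401) = -1/401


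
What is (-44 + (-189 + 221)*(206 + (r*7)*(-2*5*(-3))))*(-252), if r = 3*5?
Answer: -27051696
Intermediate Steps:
r = 15
(-44 + (-189 + 221)*(206 + (r*7)*(-2*5*(-3))))*(-252) = (-44 + (-189 + 221)*(206 + (15*7)*(-2*5*(-3))))*(-252) = (-44 + 32*(206 + 105*(-10*(-3))))*(-252) = (-44 + 32*(206 + 105*30))*(-252) = (-44 + 32*(206 + 3150))*(-252) = (-44 + 32*3356)*(-252) = (-44 + 107392)*(-252) = 107348*(-252) = -27051696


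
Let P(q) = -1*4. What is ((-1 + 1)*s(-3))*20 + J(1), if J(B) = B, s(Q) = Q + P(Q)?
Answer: 1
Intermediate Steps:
P(q) = -4
s(Q) = -4 + Q (s(Q) = Q - 4 = -4 + Q)
((-1 + 1)*s(-3))*20 + J(1) = ((-1 + 1)*(-4 - 3))*20 + 1 = (0*(-7))*20 + 1 = 0*20 + 1 = 0 + 1 = 1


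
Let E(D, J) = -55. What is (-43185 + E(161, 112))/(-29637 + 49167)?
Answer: -4324/1953 ≈ -2.2140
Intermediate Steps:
(-43185 + E(161, 112))/(-29637 + 49167) = (-43185 - 55)/(-29637 + 49167) = -43240/19530 = -43240*1/19530 = -4324/1953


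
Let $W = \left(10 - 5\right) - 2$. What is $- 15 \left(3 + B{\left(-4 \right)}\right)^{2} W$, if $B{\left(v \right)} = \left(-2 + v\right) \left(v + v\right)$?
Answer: $-117045$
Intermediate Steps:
$B{\left(v \right)} = 2 v \left(-2 + v\right)$ ($B{\left(v \right)} = \left(-2 + v\right) 2 v = 2 v \left(-2 + v\right)$)
$W = 3$ ($W = 5 - 2 = 3$)
$- 15 \left(3 + B{\left(-4 \right)}\right)^{2} W = - 15 \left(3 + 2 \left(-4\right) \left(-2 - 4\right)\right)^{2} \cdot 3 = - 15 \left(3 + 2 \left(-4\right) \left(-6\right)\right)^{2} \cdot 3 = - 15 \left(3 + 48\right)^{2} \cdot 3 = - 15 \cdot 51^{2} \cdot 3 = \left(-15\right) 2601 \cdot 3 = \left(-39015\right) 3 = -117045$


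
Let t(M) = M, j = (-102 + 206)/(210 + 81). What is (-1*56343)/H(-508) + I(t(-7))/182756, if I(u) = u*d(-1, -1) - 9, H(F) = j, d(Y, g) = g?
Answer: -749108300209/4751656 ≈ -1.5765e+5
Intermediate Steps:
j = 104/291 ≈ 0.35739
H(F) = 104/291
I(u) = -9 - u (I(u) = u*(-1) - 9 = -u - 9 = -9 - u)
(-1*56343)/H(-508) + I(t(-7))/182756 = (-1*56343)/(104/291) + (-9 - 1*(-7))/182756 = -56343*291/104 + (-9 + 7)*(1/182756) = -16395813/104 - 2*1/182756 = -16395813/104 - 1/91378 = -749108300209/4751656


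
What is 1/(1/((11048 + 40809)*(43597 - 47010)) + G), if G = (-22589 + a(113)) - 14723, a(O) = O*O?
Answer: -176987941/4343815035964 ≈ -4.0745e-5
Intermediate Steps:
a(O) = O²
G = -24543 (G = (-22589 + 113²) - 14723 = (-22589 + 12769) - 14723 = -9820 - 14723 = -24543)
1/(1/((11048 + 40809)*(43597 - 47010)) + G) = 1/(1/((11048 + 40809)*(43597 - 47010)) - 24543) = 1/(1/(51857*(-3413)) - 24543) = 1/(1/(-176987941) - 24543) = 1/(-1/176987941 - 24543) = 1/(-4343815035964/176987941) = -176987941/4343815035964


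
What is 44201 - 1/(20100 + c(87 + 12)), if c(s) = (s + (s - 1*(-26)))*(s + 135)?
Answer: 3205279715/72516 ≈ 44201.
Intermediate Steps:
c(s) = (26 + 2*s)*(135 + s) (c(s) = (s + (s + 26))*(135 + s) = (s + (26 + s))*(135 + s) = (26 + 2*s)*(135 + s))
44201 - 1/(20100 + c(87 + 12)) = 44201 - 1/(20100 + (3510 + 2*(87 + 12)² + 296*(87 + 12))) = 44201 - 1/(20100 + (3510 + 2*99² + 296*99)) = 44201 - 1/(20100 + (3510 + 2*9801 + 29304)) = 44201 - 1/(20100 + (3510 + 19602 + 29304)) = 44201 - 1/(20100 + 52416) = 44201 - 1/72516 = 3205279715/72516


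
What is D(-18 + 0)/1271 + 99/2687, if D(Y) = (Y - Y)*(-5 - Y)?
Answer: 99/2687 ≈ 0.036844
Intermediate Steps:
D(Y) = 0 (D(Y) = 0*(-5 - Y) = 0)
D(-18 + 0)/1271 + 99/2687 = 0/1271 + 99/2687 = 0*(1/1271) + 99*(1/2687) = 0 + 99/2687 = 99/2687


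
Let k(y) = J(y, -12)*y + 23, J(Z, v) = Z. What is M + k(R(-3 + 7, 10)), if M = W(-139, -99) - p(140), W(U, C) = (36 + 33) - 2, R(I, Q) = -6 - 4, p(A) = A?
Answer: 50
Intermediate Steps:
R(I, Q) = -10
k(y) = 23 + y**2 (k(y) = y*y + 23 = y**2 + 23 = 23 + y**2)
W(U, C) = 67 (W(U, C) = 69 - 2 = 67)
M = -73 (M = 67 - 1*140 = 67 - 140 = -73)
M + k(R(-3 + 7, 10)) = -73 + (23 + (-10)**2) = -73 + (23 + 100) = -73 + 123 = 50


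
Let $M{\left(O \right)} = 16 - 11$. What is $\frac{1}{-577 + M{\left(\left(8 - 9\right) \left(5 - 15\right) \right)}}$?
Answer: $- \frac{1}{572} \approx -0.0017483$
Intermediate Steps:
$M{\left(O \right)} = 5$
$\frac{1}{-577 + M{\left(\left(8 - 9\right) \left(5 - 15\right) \right)}} = \frac{1}{-577 + 5} = \frac{1}{-572} = - \frac{1}{572}$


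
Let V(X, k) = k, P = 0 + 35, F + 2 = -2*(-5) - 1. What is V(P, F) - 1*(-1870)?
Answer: 1877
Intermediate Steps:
F = 7 (F = -2 + (-2*(-5) - 1) = -2 + (10 - 1) = -2 + 9 = 7)
P = 35
V(P, F) - 1*(-1870) = 7 - 1*(-1870) = 7 + 1870 = 1877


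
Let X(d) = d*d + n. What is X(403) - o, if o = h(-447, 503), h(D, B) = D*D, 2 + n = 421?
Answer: -36981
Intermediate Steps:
n = 419 (n = -2 + 421 = 419)
X(d) = 419 + d² (X(d) = d*d + 419 = d² + 419 = 419 + d²)
h(D, B) = D²
o = 199809 (o = (-447)² = 199809)
X(403) - o = (419 + 403²) - 1*199809 = (419 + 162409) - 199809 = 162828 - 199809 = -36981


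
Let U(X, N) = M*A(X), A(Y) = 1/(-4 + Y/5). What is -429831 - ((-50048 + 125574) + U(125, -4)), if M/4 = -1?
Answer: -10612493/21 ≈ -5.0536e+5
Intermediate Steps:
M = -4 (M = 4*(-1) = -4)
A(Y) = 1/(-4 + Y/5) (A(Y) = 1/(-4 + Y*(⅕)) = 1/(-4 + Y/5))
U(X, N) = -20/(-20 + X)
-429831 - ((-50048 + 125574) + U(125, -4)) = -429831 - ((-50048 + 125574) - 20/(-20 + 125)) = -429831 - (75526 - 20/105) = -429831 - (75526 - 20*1/105) = -429831 - (75526 - 4/21) = -429831 - 1*1586042/21 = -429831 - 1586042/21 = -10612493/21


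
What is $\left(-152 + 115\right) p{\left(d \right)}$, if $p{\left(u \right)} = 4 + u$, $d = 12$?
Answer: $-592$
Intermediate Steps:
$\left(-152 + 115\right) p{\left(d \right)} = \left(-152 + 115\right) \left(4 + 12\right) = \left(-37\right) 16 = -592$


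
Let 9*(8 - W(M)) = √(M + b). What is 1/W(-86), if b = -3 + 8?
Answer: 8/65 + I/65 ≈ 0.12308 + 0.015385*I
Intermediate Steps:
b = 5
W(M) = 8 - √(5 + M)/9 (W(M) = 8 - √(M + 5)/9 = 8 - √(5 + M)/9)
1/W(-86) = 1/(8 - √(5 - 86)/9) = 1/(8 - I) = (8 + I)/65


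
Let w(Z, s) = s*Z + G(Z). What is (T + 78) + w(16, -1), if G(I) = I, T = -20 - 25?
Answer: 33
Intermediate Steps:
T = -45
w(Z, s) = Z + Z*s (w(Z, s) = s*Z + Z = Z*s + Z = Z + Z*s)
(T + 78) + w(16, -1) = (-45 + 78) + 16*(1 - 1) = 33 + 16*0 = 33 + 0 = 33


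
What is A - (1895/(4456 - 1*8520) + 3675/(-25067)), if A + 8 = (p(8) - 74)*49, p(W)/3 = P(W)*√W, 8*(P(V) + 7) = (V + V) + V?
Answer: -52877351061/14553184 - 1176*√2 ≈ -5296.5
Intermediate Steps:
P(V) = -7 + 3*V/8 (P(V) = -7 + ((V + V) + V)/8 = -7 + (2*V + V)/8 = -7 + (3*V)/8 = -7 + 3*V/8)
p(W) = 3*√W*(-7 + 3*W/8) (p(W) = 3*((-7 + 3*W/8)*√W) = 3*(√W*(-7 + 3*W/8)) = 3*√W*(-7 + 3*W/8))
A = -3634 - 1176*√2 (A = -8 + (√8*(-21 + (9/8)*8) - 74)*49 = -8 + ((2*√2)*(-21 + 9) - 74)*49 = -8 + ((2*√2)*(-12) - 74)*49 = -8 + (-24*√2 - 74)*49 = -8 + (-74 - 24*√2)*49 = -8 + (-3626 - 1176*√2) = -3634 - 1176*√2 ≈ -5297.1)
A - (1895/(4456 - 1*8520) + 3675/(-25067)) = (-3634 - 1176*√2) - (1895/(4456 - 1*8520) + 3675/(-25067)) = (-3634 - 1176*√2) - (1895/(4456 - 8520) + 3675*(-1/25067)) = (-3634 - 1176*√2) - (1895/(-4064) - 525/3581) = (-3634 - 1176*√2) - (1895*(-1/4064) - 525/3581) = (-3634 - 1176*√2) - (-1895/4064 - 525/3581) = (-3634 - 1176*√2) - 1*(-8919595/14553184) = (-3634 - 1176*√2) + 8919595/14553184 = -52877351061/14553184 - 1176*√2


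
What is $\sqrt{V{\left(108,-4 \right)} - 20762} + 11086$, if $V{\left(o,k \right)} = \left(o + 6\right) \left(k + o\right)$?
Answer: $11086 + i \sqrt{8906} \approx 11086.0 + 94.372 i$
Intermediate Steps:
$V{\left(o,k \right)} = \left(6 + o\right) \left(k + o\right)$
$\sqrt{V{\left(108,-4 \right)} - 20762} + 11086 = \sqrt{\left(108^{2} + 6 \left(-4\right) + 6 \cdot 108 - 432\right) - 20762} + 11086 = \sqrt{\left(11664 - 24 + 648 - 432\right) - 20762} + 11086 = \sqrt{11856 - 20762} + 11086 = \sqrt{-8906} + 11086 = i \sqrt{8906} + 11086 = 11086 + i \sqrt{8906}$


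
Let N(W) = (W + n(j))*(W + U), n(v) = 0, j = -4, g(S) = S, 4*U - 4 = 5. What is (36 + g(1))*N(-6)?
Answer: 1665/2 ≈ 832.50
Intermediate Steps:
U = 9/4 (U = 1 + (¼)*5 = 1 + 5/4 = 9/4 ≈ 2.2500)
N(W) = W*(9/4 + W) (N(W) = (W + 0)*(W + 9/4) = W*(9/4 + W))
(36 + g(1))*N(-6) = (36 + 1)*((¼)*(-6)*(9 + 4*(-6))) = 37*((¼)*(-6)*(9 - 24)) = 37*((¼)*(-6)*(-15)) = 37*(45/2) = 1665/2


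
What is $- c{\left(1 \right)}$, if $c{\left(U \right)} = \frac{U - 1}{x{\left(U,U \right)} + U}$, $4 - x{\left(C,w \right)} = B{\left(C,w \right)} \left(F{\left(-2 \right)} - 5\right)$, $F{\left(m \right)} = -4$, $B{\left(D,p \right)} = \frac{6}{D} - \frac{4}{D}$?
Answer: $0$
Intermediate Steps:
$B{\left(D,p \right)} = \frac{2}{D}$
$x{\left(C,w \right)} = 4 + \frac{18}{C}$ ($x{\left(C,w \right)} = 4 - \frac{2}{C} \left(-4 - 5\right) = 4 - \frac{2}{C} \left(-9\right) = 4 - - \frac{18}{C} = 4 + \frac{18}{C}$)
$c{\left(U \right)} = \frac{-1 + U}{4 + U + \frac{18}{U}}$ ($c{\left(U \right)} = \frac{U - 1}{\left(4 + \frac{18}{U}\right) + U} = \frac{-1 + U}{4 + U + \frac{18}{U}}$)
$- c{\left(1 \right)} = - \frac{1 \left(-1 + 1\right)}{18 + 1^{2} + 4 \cdot 1} = - \frac{1 \cdot 0}{18 + 1 + 4} = - \frac{1 \cdot 0}{23} = \left(-1\right) 0 = 0$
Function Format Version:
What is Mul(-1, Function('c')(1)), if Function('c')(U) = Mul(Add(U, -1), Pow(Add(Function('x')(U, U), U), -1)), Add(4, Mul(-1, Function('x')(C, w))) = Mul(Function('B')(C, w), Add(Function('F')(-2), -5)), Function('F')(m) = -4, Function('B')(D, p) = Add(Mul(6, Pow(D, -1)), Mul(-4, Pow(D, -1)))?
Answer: 0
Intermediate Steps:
Function('B')(D, p) = Mul(2, Pow(D, -1))
Function('x')(C, w) = Add(4, Mul(18, Pow(C, -1))) (Function('x')(C, w) = Add(4, Mul(-1, Mul(Mul(2, Pow(C, -1)), Add(-4, -5)))) = Add(4, Mul(-1, Mul(Mul(2, Pow(C, -1)), -9))) = Add(4, Mul(-1, Mul(-18, Pow(C, -1)))) = Add(4, Mul(18, Pow(C, -1))))
Function('c')(U) = Mul(Pow(Add(4, U, Mul(18, Pow(U, -1))), -1), Add(-1, U)) (Function('c')(U) = Mul(Add(U, -1), Pow(Add(Add(4, Mul(18, Pow(U, -1))), U), -1)) = Mul(Add(-1, U), Pow(Add(4, U, Mul(18, Pow(U, -1))), -1)) = Mul(Pow(Add(4, U, Mul(18, Pow(U, -1))), -1), Add(-1, U)))
Mul(-1, Function('c')(1)) = Mul(-1, Mul(1, Pow(Add(18, Pow(1, 2), Mul(4, 1)), -1), Add(-1, 1))) = Mul(-1, Mul(1, Pow(Add(18, 1, 4), -1), 0)) = Mul(-1, Mul(1, Pow(23, -1), 0)) = Mul(-1, Mul(1, Rational(1, 23), 0)) = Mul(-1, 0) = 0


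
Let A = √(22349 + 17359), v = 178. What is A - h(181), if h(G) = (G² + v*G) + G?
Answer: -65160 + 6*√1103 ≈ -64961.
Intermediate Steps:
A = 6*√1103 (A = √39708 = 6*√1103 ≈ 199.27)
h(G) = G² + 179*G (h(G) = (G² + 178*G) + G = G² + 179*G)
A - h(181) = 6*√1103 - 181*(179 + 181) = 6*√1103 - 181*360 = 6*√1103 - 1*65160 = 6*√1103 - 65160 = -65160 + 6*√1103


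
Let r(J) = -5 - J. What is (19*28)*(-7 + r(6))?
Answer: -9576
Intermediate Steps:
(19*28)*(-7 + r(6)) = (19*28)*(-7 + (-5 - 1*6)) = 532*(-7 + (-5 - 6)) = 532*(-7 - 11) = 532*(-18) = -9576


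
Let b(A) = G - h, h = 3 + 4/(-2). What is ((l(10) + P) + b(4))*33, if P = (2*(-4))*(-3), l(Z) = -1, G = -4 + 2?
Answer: 660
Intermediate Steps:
G = -2
h = 1 (h = 3 + 4*(-1/2) = 3 - 2 = 1)
b(A) = -3 (b(A) = -2 - 1*1 = -2 - 1 = -3)
P = 24 (P = -8*(-3) = 24)
((l(10) + P) + b(4))*33 = ((-1 + 24) - 3)*33 = (23 - 3)*33 = 20*33 = 660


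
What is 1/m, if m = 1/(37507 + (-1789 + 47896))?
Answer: 83614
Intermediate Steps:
m = 1/83614 (m = 1/(37507 + 46107) = 1/83614 ≈ 1.1960e-5)
1/m = 1/(1/83614) = 83614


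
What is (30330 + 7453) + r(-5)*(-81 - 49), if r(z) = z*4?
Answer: 40383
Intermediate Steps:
r(z) = 4*z
(30330 + 7453) + r(-5)*(-81 - 49) = (30330 + 7453) + (4*(-5))*(-81 - 49) = 37783 - 20*(-130) = 37783 + 2600 = 40383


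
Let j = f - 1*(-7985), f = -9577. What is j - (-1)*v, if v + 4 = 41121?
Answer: 39525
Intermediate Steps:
v = 41117 (v = -4 + 41121 = 41117)
j = -1592 (j = -9577 - 1*(-7985) = -9577 + 7985 = -1592)
j - (-1)*v = -1592 - (-1)*41117 = -1592 - 1*(-41117) = -1592 + 41117 = 39525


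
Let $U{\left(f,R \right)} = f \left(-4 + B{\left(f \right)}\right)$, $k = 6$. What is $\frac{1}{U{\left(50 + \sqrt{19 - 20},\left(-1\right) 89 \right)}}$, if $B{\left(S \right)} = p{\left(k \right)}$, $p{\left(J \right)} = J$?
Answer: $\frac{25}{2501} - \frac{i}{5002} \approx 0.009996 - 0.00019992 i$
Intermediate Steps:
$B{\left(S \right)} = 6$
$U{\left(f,R \right)} = 2 f$ ($U{\left(f,R \right)} = f \left(-4 + 6\right) = f 2 = 2 f$)
$\frac{1}{U{\left(50 + \sqrt{19 - 20},\left(-1\right) 89 \right)}} = \frac{1}{2 \left(50 + \sqrt{19 - 20}\right)} = \frac{1}{2 \left(50 + \sqrt{-1}\right)} = \frac{1}{2 \left(50 + i\right)} = \frac{1}{100 + 2 i} = \frac{100 - 2 i}{10004}$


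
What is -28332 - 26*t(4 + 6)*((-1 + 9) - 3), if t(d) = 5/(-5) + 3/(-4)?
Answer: -56209/2 ≈ -28105.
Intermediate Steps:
t(d) = -7/4 (t(d) = 5*(-⅕) + 3*(-¼) = -1 - ¾ = -7/4)
-28332 - 26*t(4 + 6)*((-1 + 9) - 3) = -28332 - 26*(-7/4)*((-1 + 9) - 3) = -28332 - (-91)*(8 - 3)/2 = -28332 - (-91)*5/2 = -28332 - 1*(-455/2) = -28332 + 455/2 = -56209/2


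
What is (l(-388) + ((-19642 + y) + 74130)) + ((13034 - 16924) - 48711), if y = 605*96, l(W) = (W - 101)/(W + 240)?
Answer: 8875605/148 ≈ 59970.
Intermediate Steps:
l(W) = (-101 + W)/(240 + W)
y = 58080
(l(-388) + ((-19642 + y) + 74130)) + ((13034 - 16924) - 48711) = ((-101 - 388)/(240 - 388) + ((-19642 + 58080) + 74130)) + ((13034 - 16924) - 48711) = (-489/(-148) + (38438 + 74130)) + (-3890 - 48711) = (-1/148*(-489) + 112568) - 52601 = (489/148 + 112568) - 52601 = 16660553/148 - 52601 = 8875605/148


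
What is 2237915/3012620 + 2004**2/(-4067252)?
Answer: -149828293117/612654236012 ≈ -0.24456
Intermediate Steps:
2237915/3012620 + 2004**2/(-4067252) = 2237915*(1/3012620) + 4016016*(-1/4067252) = 447583/602524 - 1004004/1016813 = -149828293117/612654236012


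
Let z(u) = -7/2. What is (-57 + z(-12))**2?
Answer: 14641/4 ≈ 3660.3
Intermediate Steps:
z(u) = -7/2 (z(u) = -7*1/2 = -7/2)
(-57 + z(-12))**2 = (-57 - 7/2)**2 = (-121/2)**2 = 14641/4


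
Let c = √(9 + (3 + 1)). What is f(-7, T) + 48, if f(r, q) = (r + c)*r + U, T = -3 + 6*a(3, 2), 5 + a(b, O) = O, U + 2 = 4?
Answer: 99 - 7*√13 ≈ 73.761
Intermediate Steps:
U = 2 (U = -2 + 4 = 2)
a(b, O) = -5 + O
c = √13 (c = √(9 + 4) = √13 ≈ 3.6056)
T = -21 (T = -3 + 6*(-5 + 2) = -3 + 6*(-3) = -3 - 18 = -21)
f(r, q) = 2 + r*(r + √13) (f(r, q) = (r + √13)*r + 2 = r*(r + √13) + 2 = 2 + r*(r + √13))
f(-7, T) + 48 = (2 + (-7)² - 7*√13) + 48 = (2 + 49 - 7*√13) + 48 = (51 - 7*√13) + 48 = 99 - 7*√13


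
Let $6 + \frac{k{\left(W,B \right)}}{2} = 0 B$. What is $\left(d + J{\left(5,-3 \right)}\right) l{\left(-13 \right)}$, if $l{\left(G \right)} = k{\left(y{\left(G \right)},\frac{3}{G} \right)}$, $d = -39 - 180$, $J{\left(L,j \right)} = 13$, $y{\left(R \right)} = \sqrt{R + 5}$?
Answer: $2472$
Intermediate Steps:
$y{\left(R \right)} = \sqrt{5 + R}$
$d = -219$
$k{\left(W,B \right)} = -12$ ($k{\left(W,B \right)} = -12 + 2 \cdot 0 B = -12 + 2 \cdot 0 = -12 + 0 = -12$)
$l{\left(G \right)} = -12$
$\left(d + J{\left(5,-3 \right)}\right) l{\left(-13 \right)} = \left(-219 + 13\right) \left(-12\right) = \left(-206\right) \left(-12\right) = 2472$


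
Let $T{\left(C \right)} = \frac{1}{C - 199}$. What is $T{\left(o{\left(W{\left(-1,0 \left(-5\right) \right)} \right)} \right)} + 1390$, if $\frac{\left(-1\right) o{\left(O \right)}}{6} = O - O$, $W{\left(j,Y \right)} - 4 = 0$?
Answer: $\frac{276609}{199} \approx 1390.0$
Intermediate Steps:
$W{\left(j,Y \right)} = 4$ ($W{\left(j,Y \right)} = 4 + 0 = 4$)
$o{\left(O \right)} = 0$ ($o{\left(O \right)} = - 6 \left(O - O\right) = \left(-6\right) 0 = 0$)
$T{\left(C \right)} = \frac{1}{-199 + C}$ ($T{\left(C \right)} = \frac{1}{C - 199} = \frac{1}{-199 + C}$)
$T{\left(o{\left(W{\left(-1,0 \left(-5\right) \right)} \right)} \right)} + 1390 = \frac{1}{-199 + 0} + 1390 = \frac{1}{-199} + 1390 = - \frac{1}{199} + 1390 = \frac{276609}{199}$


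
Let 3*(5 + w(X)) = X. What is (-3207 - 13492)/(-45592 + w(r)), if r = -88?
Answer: 50097/136879 ≈ 0.36599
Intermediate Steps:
w(X) = -5 + X/3
(-3207 - 13492)/(-45592 + w(r)) = (-3207 - 13492)/(-45592 + (-5 + (1/3)*(-88))) = -16699/(-45592 + (-5 - 88/3)) = -16699/(-45592 - 103/3) = -16699/(-136879/3) = -16699*(-3/136879) = 50097/136879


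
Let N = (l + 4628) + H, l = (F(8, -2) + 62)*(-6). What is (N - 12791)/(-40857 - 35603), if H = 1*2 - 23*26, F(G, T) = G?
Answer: 9179/76460 ≈ 0.12005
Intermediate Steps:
l = -420 (l = (8 + 62)*(-6) = 70*(-6) = -420)
H = -596 (H = 2 - 598 = -596)
N = 3612 (N = (-420 + 4628) - 596 = 4208 - 596 = 3612)
(N - 12791)/(-40857 - 35603) = (3612 - 12791)/(-40857 - 35603) = -9179/(-76460) = -9179*(-1/76460) = 9179/76460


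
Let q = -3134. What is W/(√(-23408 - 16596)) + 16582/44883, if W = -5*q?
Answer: 16582/44883 - 7835*I*√10001/10001 ≈ 0.36945 - 78.346*I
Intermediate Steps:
W = 15670 (W = -5*(-3134) = 15670)
W/(√(-23408 - 16596)) + 16582/44883 = 15670/(√(-23408 - 16596)) + 16582/44883 = 15670/(√(-40004)) + 16582*(1/44883) = 15670/((2*I*√10001)) + 16582/44883 = 15670*(-I*√10001/20002) + 16582/44883 = -7835*I*√10001/10001 + 16582/44883 = 16582/44883 - 7835*I*√10001/10001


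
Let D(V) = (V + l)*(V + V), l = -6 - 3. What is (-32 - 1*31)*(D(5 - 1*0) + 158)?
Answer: -7434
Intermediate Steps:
l = -9
D(V) = 2*V*(-9 + V) (D(V) = (V - 9)*(V + V) = (-9 + V)*(2*V) = 2*V*(-9 + V))
(-32 - 1*31)*(D(5 - 1*0) + 158) = (-32 - 1*31)*(2*(5 - 1*0)*(-9 + (5 - 1*0)) + 158) = (-32 - 31)*(2*(5 + 0)*(-9 + (5 + 0)) + 158) = -63*(2*5*(-9 + 5) + 158) = -63*(2*5*(-4) + 158) = -63*(-40 + 158) = -63*118 = -7434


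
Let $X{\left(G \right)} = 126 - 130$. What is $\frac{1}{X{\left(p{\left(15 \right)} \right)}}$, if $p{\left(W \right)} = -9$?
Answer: $- \frac{1}{4} \approx -0.25$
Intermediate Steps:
$X{\left(G \right)} = -4$ ($X{\left(G \right)} = 126 - 130 = -4$)
$\frac{1}{X{\left(p{\left(15 \right)} \right)}} = \frac{1}{-4} = - \frac{1}{4}$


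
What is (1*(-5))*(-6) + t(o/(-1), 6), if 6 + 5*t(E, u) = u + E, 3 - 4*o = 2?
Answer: 599/20 ≈ 29.950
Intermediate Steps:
o = ¼ (o = ¾ - ¼*2 = ¾ - ½ = ¼ ≈ 0.25000)
t(E, u) = -6/5 + E/5 + u/5 (t(E, u) = -6/5 + (u + E)/5 = -6/5 + (E + u)/5 = -6/5 + (E/5 + u/5) = -6/5 + E/5 + u/5)
(1*(-5))*(-6) + t(o/(-1), 6) = (1*(-5))*(-6) + (-6/5 + ((¼)/(-1))/5 + (⅕)*6) = -5*(-6) + (-6/5 + ((¼)*(-1))/5 + 6/5) = 30 + (-6/5 + (⅕)*(-¼) + 6/5) = 30 + (-6/5 - 1/20 + 6/5) = 30 - 1/20 = 599/20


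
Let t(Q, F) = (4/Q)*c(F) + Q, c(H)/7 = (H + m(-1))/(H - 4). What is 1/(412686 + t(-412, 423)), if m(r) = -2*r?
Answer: 43157/17792506043 ≈ 2.4256e-6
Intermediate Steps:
c(H) = 7*(2 + H)/(-4 + H) (c(H) = 7*((H - 2*(-1))/(H - 4)) = 7*((H + 2)/(-4 + H)) = 7*((2 + H)/(-4 + H)) = 7*(2 + H)/(-4 + H))
t(Q, F) = Q + 28*(2 + F)/(Q*(-4 + F)) (t(Q, F) = (4/Q)*(7*(2 + F)/(-4 + F)) + Q = 28*(2 + F)/(Q*(-4 + F)) + Q = Q + 28*(2 + F)/(Q*(-4 + F)))
1/(412686 + t(-412, 423)) = 1/(412686 + (56 + 28*423 + (-412)**2*(-4 + 423))/((-412)*(-4 + 423))) = 1/(412686 - 1/412*(56 + 11844 + 169744*419)/419) = 1/(412686 - 1/412*1/419*(56 + 11844 + 71122736)) = 1/(412686 - 1/412*1/419*71134636) = 1/(412686 - 17783659/43157) = 1/(17792506043/43157) = 43157/17792506043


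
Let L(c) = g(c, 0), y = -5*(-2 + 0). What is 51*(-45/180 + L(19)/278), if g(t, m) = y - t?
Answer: -8007/556 ≈ -14.401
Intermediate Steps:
y = 10 (y = -5*(-2) = 10)
g(t, m) = 10 - t
L(c) = 10 - c
51*(-45/180 + L(19)/278) = 51*(-45/180 + (10 - 1*19)/278) = 51*(-45*1/180 + (10 - 19)*(1/278)) = 51*(-¼ - 9*1/278) = 51*(-¼ - 9/278) = 51*(-157/556) = -8007/556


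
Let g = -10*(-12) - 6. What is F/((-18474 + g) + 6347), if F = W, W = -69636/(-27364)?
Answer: -17409/82180933 ≈ -0.00021184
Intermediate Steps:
g = 114 (g = 120 - 6 = 114)
W = 17409/6841 (W = -69636*(-1/27364) = 17409/6841 ≈ 2.5448)
F = 17409/6841 ≈ 2.5448
F/((-18474 + g) + 6347) = 17409/(6841*((-18474 + 114) + 6347)) = 17409/(6841*(-18360 + 6347)) = (17409/6841)/(-12013) = (17409/6841)*(-1/12013) = -17409/82180933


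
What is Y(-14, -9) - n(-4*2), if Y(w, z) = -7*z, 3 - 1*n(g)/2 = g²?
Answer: 185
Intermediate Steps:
n(g) = 6 - 2*g²
Y(-14, -9) - n(-4*2) = -7*(-9) - (6 - 2*(-4*2)²) = 63 - (6 - 2*(-8)²) = 63 - (6 - 2*64) = 63 - (6 - 128) = 63 - 1*(-122) = 63 + 122 = 185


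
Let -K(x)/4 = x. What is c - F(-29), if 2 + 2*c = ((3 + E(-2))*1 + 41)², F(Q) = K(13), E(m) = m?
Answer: 933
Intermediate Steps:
K(x) = -4*x
F(Q) = -52 (F(Q) = -4*13 = -52)
c = 881 (c = -1 + ((3 - 2)*1 + 41)²/2 = -1 + (1*1 + 41)²/2 = -1 + (1 + 41)²/2 = -1 + (½)*42² = -1 + (½)*1764 = -1 + 882 = 881)
c - F(-29) = 881 - 1*(-52) = 881 + 52 = 933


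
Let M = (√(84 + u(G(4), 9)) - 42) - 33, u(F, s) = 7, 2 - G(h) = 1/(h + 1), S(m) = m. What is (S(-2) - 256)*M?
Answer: 19350 - 258*√91 ≈ 16889.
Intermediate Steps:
G(h) = 2 - 1/(1 + h) (G(h) = 2 - 1/(h + 1) = 2 - 1/(1 + h))
M = -75 + √91 (M = (√(84 + 7) - 42) - 33 = (√91 - 42) - 33 = (-42 + √91) - 33 = -75 + √91 ≈ -65.461)
(S(-2) - 256)*M = (-2 - 256)*(-75 + √91) = -258*(-75 + √91) = 19350 - 258*√91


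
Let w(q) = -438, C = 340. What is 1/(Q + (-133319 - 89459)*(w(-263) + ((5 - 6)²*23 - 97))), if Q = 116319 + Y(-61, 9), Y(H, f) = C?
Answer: 1/114178995 ≈ 8.7582e-9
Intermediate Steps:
Y(H, f) = 340
Q = 116659 (Q = 116319 + 340 = 116659)
1/(Q + (-133319 - 89459)*(w(-263) + ((5 - 6)²*23 - 97))) = 1/(116659 + (-133319 - 89459)*(-438 + ((5 - 6)²*23 - 97))) = 1/(116659 - 222778*(-438 + ((-1)²*23 - 97))) = 1/(116659 - 222778*(-438 + (1*23 - 97))) = 1/(116659 - 222778*(-438 + (23 - 97))) = 1/(116659 - 222778*(-438 - 74)) = 1/(116659 - 222778*(-512)) = 1/(116659 + 114062336) = 1/114178995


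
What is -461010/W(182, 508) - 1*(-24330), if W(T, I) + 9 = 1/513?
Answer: 174402705/2308 ≈ 75564.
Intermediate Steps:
W(T, I) = -4616/513 (W(T, I) = -9 + 1/513 = -4616/513)
-461010/W(182, 508) - 1*(-24330) = -461010/(-4616/513) - 1*(-24330) = -461010*(-513/4616) + 24330 = 118249065/2308 + 24330 = 174402705/2308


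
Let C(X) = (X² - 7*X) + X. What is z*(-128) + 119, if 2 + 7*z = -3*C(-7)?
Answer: 36033/7 ≈ 5147.6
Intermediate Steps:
C(X) = X² - 6*X
z = -275/7 (z = -2/7 + (-(-21)*(-6 - 7))/7 = -2/7 + (-(-21)*(-13))/7 = -2/7 + (-3*91)/7 = -2/7 + (⅐)*(-273) = -2/7 - 39 = -275/7 ≈ -39.286)
z*(-128) + 119 = -275/7*(-128) + 119 = 35200/7 + 119 = 36033/7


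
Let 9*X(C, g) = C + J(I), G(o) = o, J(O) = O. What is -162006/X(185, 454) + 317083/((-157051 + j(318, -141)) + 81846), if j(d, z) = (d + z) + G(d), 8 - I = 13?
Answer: -302745248/37355 ≈ -8104.5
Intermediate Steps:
I = -5 (I = 8 - 1*13 = 8 - 13 = -5)
j(d, z) = z + 2*d (j(d, z) = (d + z) + d = z + 2*d)
X(C, g) = -5/9 + C/9 (X(C, g) = (C - 5)/9 = (-5 + C)/9 = -5/9 + C/9)
-162006/X(185, 454) + 317083/((-157051 + j(318, -141)) + 81846) = -162006/(-5/9 + (⅑)*185) + 317083/((-157051 + (-141 + 2*318)) + 81846) = -162006/(-5/9 + 185/9) + 317083/((-157051 + (-141 + 636)) + 81846) = -162006/20 + 317083/((-157051 + 495) + 81846) = -162006*1/20 + 317083/(-156556 + 81846) = -81003/10 + 317083/(-74710) = -81003/10 + 317083*(-1/74710) = -81003/10 - 317083/74710 = -302745248/37355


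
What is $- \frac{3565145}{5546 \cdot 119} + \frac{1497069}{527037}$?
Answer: $- \frac{42425557579}{16563367478} \approx -2.5614$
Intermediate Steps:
$- \frac{3565145}{5546 \cdot 119} + \frac{1497069}{527037} = - \frac{3565145}{659974} + 1497069 \cdot \frac{1}{527037} = \left(-3565145\right) \frac{1}{659974} + \frac{71289}{25097} = - \frac{3565145}{659974} + \frac{71289}{25097} = - \frac{42425557579}{16563367478}$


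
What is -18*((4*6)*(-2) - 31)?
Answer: 1422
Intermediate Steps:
-18*((4*6)*(-2) - 31) = -18*(24*(-2) - 31) = -18*(-48 - 31) = -18*(-79) = 1422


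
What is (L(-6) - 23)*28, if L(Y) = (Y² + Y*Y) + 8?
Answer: 1596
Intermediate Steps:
L(Y) = 8 + 2*Y² (L(Y) = (Y² + Y²) + 8 = 2*Y² + 8 = 8 + 2*Y²)
(L(-6) - 23)*28 = ((8 + 2*(-6)²) - 23)*28 = ((8 + 2*36) - 23)*28 = ((8 + 72) - 23)*28 = (80 - 23)*28 = 57*28 = 1596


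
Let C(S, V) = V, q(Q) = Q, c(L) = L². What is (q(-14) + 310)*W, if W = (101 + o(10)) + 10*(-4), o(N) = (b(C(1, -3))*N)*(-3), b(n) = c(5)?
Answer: -203944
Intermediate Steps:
b(n) = 25 (b(n) = 5² = 25)
o(N) = -75*N (o(N) = (25*N)*(-3) = -75*N)
W = -689 (W = (101 - 75*10) + 10*(-4) = (101 - 750) - 40 = -649 - 40 = -689)
(q(-14) + 310)*W = (-14 + 310)*(-689) = 296*(-689) = -203944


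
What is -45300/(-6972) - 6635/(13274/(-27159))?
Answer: 104746289015/7712194 ≈ 13582.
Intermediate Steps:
-45300/(-6972) - 6635/(13274/(-27159)) = -45300*(-1/6972) - 6635/(13274*(-1/27159)) = 3775/581 - 6635/(-13274/27159) = 3775/581 - 6635*(-27159/13274) = 3775/581 + 180199965/13274 = 104746289015/7712194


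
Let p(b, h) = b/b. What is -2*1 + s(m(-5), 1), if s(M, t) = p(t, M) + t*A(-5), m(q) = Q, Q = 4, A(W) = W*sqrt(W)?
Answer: -1 - 5*I*sqrt(5) ≈ -1.0 - 11.18*I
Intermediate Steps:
p(b, h) = 1
A(W) = W**(3/2)
m(q) = 4
s(M, t) = 1 - 5*I*t*sqrt(5) (s(M, t) = 1 + t*(-5)**(3/2) = 1 + t*(-5*I*sqrt(5)) = 1 - 5*I*t*sqrt(5))
-2*1 + s(m(-5), 1) = -2*1 + (1 - 5*I*1*sqrt(5)) = -2 + (1 - 5*I*sqrt(5)) = -1 - 5*I*sqrt(5)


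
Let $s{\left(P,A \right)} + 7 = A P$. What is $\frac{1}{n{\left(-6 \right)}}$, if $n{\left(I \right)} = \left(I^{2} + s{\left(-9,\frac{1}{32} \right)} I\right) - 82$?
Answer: $- \frac{16}{37} \approx -0.43243$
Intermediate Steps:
$s{\left(P,A \right)} = -7 + A P$
$n{\left(I \right)} = -82 + I^{2} - \frac{233 I}{32}$ ($n{\left(I \right)} = \left(I^{2} + \left(-7 + \frac{1}{32} \left(-9\right)\right) I\right) - 82 = \left(I^{2} + \left(-7 - \frac{9}{32}\right) I\right) - 82 = \left(I^{2} - \frac{233 I}{32}\right) - 82 = -82 + I^{2} - \frac{233 I}{32}$)
$\frac{1}{n{\left(-6 \right)}} = \frac{1}{-82 + \left(-6\right)^{2} - - \frac{699}{16}} = \frac{1}{-82 + 36 + \frac{699}{16}} = \frac{1}{- \frac{37}{16}} = - \frac{16}{37}$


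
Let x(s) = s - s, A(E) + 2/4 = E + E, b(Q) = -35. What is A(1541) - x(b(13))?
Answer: 6163/2 ≈ 3081.5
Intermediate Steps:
A(E) = -½ + 2*E (A(E) = -½ + (E + E) = -½ + 2*E)
x(s) = 0
A(1541) - x(b(13)) = (-½ + 2*1541) - 1*0 = (-½ + 3082) + 0 = 6163/2 + 0 = 6163/2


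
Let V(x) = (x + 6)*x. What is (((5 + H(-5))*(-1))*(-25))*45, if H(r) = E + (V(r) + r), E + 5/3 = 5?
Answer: -1875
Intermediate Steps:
V(x) = x*(6 + x) (V(x) = (6 + x)*x = x*(6 + x))
E = 10/3 (E = -5/3 + 5 = 10/3 ≈ 3.3333)
H(r) = 10/3 + r + r*(6 + r) (H(r) = 10/3 + (r*(6 + r) + r) = 10/3 + (r + r*(6 + r)) = 10/3 + r + r*(6 + r))
(((5 + H(-5))*(-1))*(-25))*45 = (((5 + (10/3 + (-5)² + 7*(-5)))*(-1))*(-25))*45 = (((5 + (10/3 + 25 - 35))*(-1))*(-25))*45 = (((5 - 20/3)*(-1))*(-25))*45 = (-5/3*(-1)*(-25))*45 = ((5/3)*(-25))*45 = -125/3*45 = -1875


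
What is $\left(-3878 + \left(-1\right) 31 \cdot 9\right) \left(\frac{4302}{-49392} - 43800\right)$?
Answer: $\frac{499619183923}{2744} \approx 1.8208 \cdot 10^{8}$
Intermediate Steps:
$\left(-3878 + \left(-1\right) 31 \cdot 9\right) \left(\frac{4302}{-49392} - 43800\right) = \left(-3878 - 279\right) \left(4302 \left(- \frac{1}{49392}\right) - 43800\right) = \left(-3878 - 279\right) \left(- \frac{239}{2744} - 43800\right) = \left(-4157\right) \left(- \frac{120187439}{2744}\right) = \frac{499619183923}{2744}$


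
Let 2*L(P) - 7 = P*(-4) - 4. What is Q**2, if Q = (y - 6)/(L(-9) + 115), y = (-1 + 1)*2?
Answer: 144/72361 ≈ 0.0019900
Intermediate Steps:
L(P) = 3/2 - 2*P (L(P) = 7/2 + (P*(-4) - 4)/2 = 7/2 + (-4*P - 4)/2 = 7/2 + (-4 - 4*P)/2 = 7/2 + (-2 - 2*P) = 3/2 - 2*P)
y = 0 (y = 0*2 = 0)
Q = -12/269 (Q = (0 - 6)/((3/2 - 2*(-9)) + 115) = -6/((3/2 + 18) + 115) = -6/(39/2 + 115) = -6/269/2 = -6*2/269 = -12/269 ≈ -0.044610)
Q**2 = (-12/269)**2 = 144/72361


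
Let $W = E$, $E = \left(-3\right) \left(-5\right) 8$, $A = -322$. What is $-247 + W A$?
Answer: $-38887$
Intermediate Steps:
$E = 120$ ($E = 15 \cdot 8 = 120$)
$W = 120$
$-247 + W A = -247 + 120 \left(-322\right) = -247 - 38640 = -38887$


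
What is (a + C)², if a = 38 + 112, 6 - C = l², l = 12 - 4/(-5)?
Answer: 38416/625 ≈ 61.466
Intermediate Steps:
l = 64/5 (l = 12 - 4*(-⅕) = 12 + ⅘ = 64/5 ≈ 12.800)
C = -3946/25 (C = 6 - (64/5)² = 6 - 1*4096/25 = 6 - 4096/25 = -3946/25 ≈ -157.84)
a = 150
(a + C)² = (150 - 3946/25)² = (-196/25)² = 38416/625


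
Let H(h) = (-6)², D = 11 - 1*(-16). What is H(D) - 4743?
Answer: -4707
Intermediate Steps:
D = 27 (D = 11 + 16 = 27)
H(h) = 36
H(D) - 4743 = 36 - 4743 = -4707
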